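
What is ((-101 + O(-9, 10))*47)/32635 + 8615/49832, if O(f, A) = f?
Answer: 4703817/325253464 ≈ 0.014462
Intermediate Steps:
((-101 + O(-9, 10))*47)/32635 + 8615/49832 = ((-101 - 9)*47)/32635 + 8615/49832 = -110*47*(1/32635) + 8615*(1/49832) = -5170*1/32635 + 8615/49832 = -1034/6527 + 8615/49832 = 4703817/325253464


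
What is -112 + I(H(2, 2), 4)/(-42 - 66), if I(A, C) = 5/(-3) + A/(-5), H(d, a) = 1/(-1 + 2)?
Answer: -45353/405 ≈ -111.98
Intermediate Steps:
H(d, a) = 1 (H(d, a) = 1/1 = 1)
I(A, C) = -5/3 - A/5 (I(A, C) = 5*(-1/3) + A*(-1/5) = -5/3 - A/5)
-112 + I(H(2, 2), 4)/(-42 - 66) = -112 + (-5/3 - 1/5*1)/(-42 - 66) = -112 + (-5/3 - 1/5)/(-108) = -112 - 28/15*(-1/108) = -112 + 7/405 = -45353/405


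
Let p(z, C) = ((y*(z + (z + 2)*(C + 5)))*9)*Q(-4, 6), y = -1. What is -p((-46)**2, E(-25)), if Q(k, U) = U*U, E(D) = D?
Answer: -13039056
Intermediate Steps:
Q(k, U) = U**2
p(z, C) = -324*z - 324*(2 + z)*(5 + C) (p(z, C) = (-(z + (z + 2)*(C + 5))*9)*6**2 = (-(z + (2 + z)*(5 + C))*9)*36 = ((-z - (2 + z)*(5 + C))*9)*36 = (-9*z - 9*(2 + z)*(5 + C))*36 = -324*z - 324*(2 + z)*(5 + C))
-p((-46)**2, E(-25)) = -(-3240 - 1944*(-46)**2 - 648*(-25) - 324*(-25)*(-46)**2) = -(-3240 - 1944*2116 + 16200 - 324*(-25)*2116) = -(-3240 - 4113504 + 16200 + 17139600) = -1*13039056 = -13039056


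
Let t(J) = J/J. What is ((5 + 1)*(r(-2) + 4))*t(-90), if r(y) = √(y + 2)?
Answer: 24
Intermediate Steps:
r(y) = √(2 + y)
t(J) = 1
((5 + 1)*(r(-2) + 4))*t(-90) = ((5 + 1)*(√(2 - 2) + 4))*1 = (6*(√0 + 4))*1 = (6*(0 + 4))*1 = (6*4)*1 = 24*1 = 24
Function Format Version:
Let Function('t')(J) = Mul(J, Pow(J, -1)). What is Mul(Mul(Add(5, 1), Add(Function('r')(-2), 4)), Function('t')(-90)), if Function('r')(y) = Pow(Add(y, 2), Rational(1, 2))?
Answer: 24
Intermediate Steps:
Function('r')(y) = Pow(Add(2, y), Rational(1, 2))
Function('t')(J) = 1
Mul(Mul(Add(5, 1), Add(Function('r')(-2), 4)), Function('t')(-90)) = Mul(Mul(Add(5, 1), Add(Pow(Add(2, -2), Rational(1, 2)), 4)), 1) = Mul(Mul(6, Add(Pow(0, Rational(1, 2)), 4)), 1) = Mul(Mul(6, Add(0, 4)), 1) = Mul(Mul(6, 4), 1) = Mul(24, 1) = 24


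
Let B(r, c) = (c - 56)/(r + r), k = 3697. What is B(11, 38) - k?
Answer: -40676/11 ≈ -3697.8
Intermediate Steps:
B(r, c) = (-56 + c)/(2*r) (B(r, c) = (-56 + c)/((2*r)) = (-56 + c)*(1/(2*r)) = (-56 + c)/(2*r))
B(11, 38) - k = (½)*(-56 + 38)/11 - 1*3697 = (½)*(1/11)*(-18) - 3697 = -9/11 - 3697 = -40676/11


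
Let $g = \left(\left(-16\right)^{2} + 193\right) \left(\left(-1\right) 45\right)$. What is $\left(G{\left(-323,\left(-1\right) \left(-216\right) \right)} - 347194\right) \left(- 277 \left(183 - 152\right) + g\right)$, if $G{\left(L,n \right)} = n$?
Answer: $9990190576$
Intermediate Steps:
$g = -20205$ ($g = \left(256 + 193\right) \left(-45\right) = 449 \left(-45\right) = -20205$)
$\left(G{\left(-323,\left(-1\right) \left(-216\right) \right)} - 347194\right) \left(- 277 \left(183 - 152\right) + g\right) = \left(\left(-1\right) \left(-216\right) - 347194\right) \left(- 277 \left(183 - 152\right) - 20205\right) = \left(216 - 347194\right) \left(\left(-277\right) 31 - 20205\right) = - 346978 \left(-8587 - 20205\right) = \left(-346978\right) \left(-28792\right) = 9990190576$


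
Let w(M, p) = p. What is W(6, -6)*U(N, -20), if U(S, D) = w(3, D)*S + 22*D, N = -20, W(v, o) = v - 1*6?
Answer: 0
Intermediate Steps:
W(v, o) = -6 + v (W(v, o) = v - 6 = -6 + v)
U(S, D) = 22*D + D*S (U(S, D) = D*S + 22*D = 22*D + D*S)
W(6, -6)*U(N, -20) = (-6 + 6)*(-20*(22 - 20)) = 0*(-20*2) = 0*(-40) = 0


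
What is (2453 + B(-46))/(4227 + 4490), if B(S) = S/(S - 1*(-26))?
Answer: 24553/87170 ≈ 0.28167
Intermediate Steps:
B(S) = S/(26 + S) (B(S) = S/(S + 26) = S/(26 + S))
(2453 + B(-46))/(4227 + 4490) = (2453 - 46/(26 - 46))/(4227 + 4490) = (2453 - 46/(-20))/8717 = (2453 - 46*(-1/20))*(1/8717) = (2453 + 23/10)*(1/8717) = (24553/10)*(1/8717) = 24553/87170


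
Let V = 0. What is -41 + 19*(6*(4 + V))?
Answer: 415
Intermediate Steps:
-41 + 19*(6*(4 + V)) = -41 + 19*(6*(4 + 0)) = -41 + 19*(6*4) = -41 + 19*24 = -41 + 456 = 415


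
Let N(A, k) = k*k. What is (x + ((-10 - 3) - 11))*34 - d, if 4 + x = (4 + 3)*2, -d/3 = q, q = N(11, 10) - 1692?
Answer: -5252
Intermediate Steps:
N(A, k) = k**2
q = -1592 (q = 10**2 - 1692 = 100 - 1692 = -1592)
d = 4776 (d = -3*(-1592) = 4776)
x = 10 (x = -4 + (4 + 3)*2 = -4 + 7*2 = -4 + 14 = 10)
(x + ((-10 - 3) - 11))*34 - d = (10 + ((-10 - 3) - 11))*34 - 1*4776 = (10 + (-13 - 11))*34 - 4776 = (10 - 24)*34 - 4776 = -14*34 - 4776 = -476 - 4776 = -5252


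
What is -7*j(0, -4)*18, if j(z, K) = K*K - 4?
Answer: -1512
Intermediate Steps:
j(z, K) = -4 + K² (j(z, K) = K² - 4 = -4 + K²)
-7*j(0, -4)*18 = -7*(-4 + (-4)²)*18 = -7*(-4 + 16)*18 = -7*12*18 = -84*18 = -1512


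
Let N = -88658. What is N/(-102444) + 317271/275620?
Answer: 14234607071/7058903820 ≈ 2.0165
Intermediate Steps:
N/(-102444) + 317271/275620 = -88658/(-102444) + 317271/275620 = -88658*(-1/102444) + 317271*(1/275620) = 44329/51222 + 317271/275620 = 14234607071/7058903820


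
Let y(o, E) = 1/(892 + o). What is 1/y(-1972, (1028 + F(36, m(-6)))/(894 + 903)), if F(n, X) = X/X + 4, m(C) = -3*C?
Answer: -1080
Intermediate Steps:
F(n, X) = 5 (F(n, X) = 1 + 4 = 5)
1/y(-1972, (1028 + F(36, m(-6)))/(894 + 903)) = 1/(1/(892 - 1972)) = 1/(1/(-1080)) = 1/(-1/1080) = -1080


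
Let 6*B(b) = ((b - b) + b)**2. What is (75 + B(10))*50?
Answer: 13750/3 ≈ 4583.3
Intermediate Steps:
B(b) = b**2/6 (B(b) = ((b - b) + b)**2/6 = (0 + b)**2/6 = b**2/6)
(75 + B(10))*50 = (75 + (1/6)*10**2)*50 = (75 + (1/6)*100)*50 = (75 + 50/3)*50 = (275/3)*50 = 13750/3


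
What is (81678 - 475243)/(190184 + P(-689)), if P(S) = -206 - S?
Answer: -393565/190667 ≈ -2.0641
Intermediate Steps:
(81678 - 475243)/(190184 + P(-689)) = (81678 - 475243)/(190184 + (-206 - 1*(-689))) = -393565/(190184 + (-206 + 689)) = -393565/(190184 + 483) = -393565/190667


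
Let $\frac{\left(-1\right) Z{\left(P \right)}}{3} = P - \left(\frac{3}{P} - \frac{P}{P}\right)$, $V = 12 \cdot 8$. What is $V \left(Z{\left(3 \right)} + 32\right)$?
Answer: $2208$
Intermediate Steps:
$V = 96$
$Z{\left(P \right)} = -3 - 3 P + \frac{9}{P}$ ($Z{\left(P \right)} = - 3 \left(P - \left(\frac{3}{P} - \frac{P}{P}\right)\right) = - 3 \left(P + \left(1 - \frac{3}{P}\right)\right) = - 3 \left(1 + P - \frac{3}{P}\right) = -3 - 3 P + \frac{9}{P}$)
$V \left(Z{\left(3 \right)} + 32\right) = 96 \left(\left(-3 - 9 + \frac{9}{3}\right) + 32\right) = 96 \left(\left(-3 - 9 + 9 \cdot \frac{1}{3}\right) + 32\right) = 96 \left(\left(-3 - 9 + 3\right) + 32\right) = 96 \left(-9 + 32\right) = 96 \cdot 23 = 2208$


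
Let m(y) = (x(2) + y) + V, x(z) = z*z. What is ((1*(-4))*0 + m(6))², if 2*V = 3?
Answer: 529/4 ≈ 132.25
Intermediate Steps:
x(z) = z²
V = 3/2 (V = (½)*3 = 3/2 ≈ 1.5000)
m(y) = 11/2 + y (m(y) = (2² + y) + 3/2 = (4 + y) + 3/2 = 11/2 + y)
((1*(-4))*0 + m(6))² = ((1*(-4))*0 + (11/2 + 6))² = (-4*0 + 23/2)² = (0 + 23/2)² = (23/2)² = 529/4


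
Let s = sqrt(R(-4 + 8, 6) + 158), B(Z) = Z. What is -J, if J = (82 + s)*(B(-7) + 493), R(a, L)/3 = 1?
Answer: -39852 - 486*sqrt(161) ≈ -46019.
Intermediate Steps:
R(a, L) = 3 (R(a, L) = 3*1 = 3)
s = sqrt(161) (s = sqrt(3 + 158) = sqrt(161) ≈ 12.689)
J = 39852 + 486*sqrt(161) (J = (82 + sqrt(161))*(-7 + 493) = (82 + sqrt(161))*486 = 39852 + 486*sqrt(161) ≈ 46019.)
-J = -(39852 + 486*sqrt(161)) = -39852 - 486*sqrt(161)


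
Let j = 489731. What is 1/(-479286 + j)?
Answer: 1/10445 ≈ 9.5740e-5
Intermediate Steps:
1/(-479286 + j) = 1/(-479286 + 489731) = 1/10445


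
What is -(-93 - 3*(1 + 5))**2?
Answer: -12321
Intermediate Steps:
-(-93 - 3*(1 + 5))**2 = -(-93 - 3*6)**2 = -(-93 - 18)**2 = -1*(-111)**2 = -1*12321 = -12321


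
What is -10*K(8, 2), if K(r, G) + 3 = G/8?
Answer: 55/2 ≈ 27.500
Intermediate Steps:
K(r, G) = -3 + G/8
-10*K(8, 2) = -10*(-3 + (⅛)*2) = -10*(-3 + ¼) = -10*(-11/4) = 55/2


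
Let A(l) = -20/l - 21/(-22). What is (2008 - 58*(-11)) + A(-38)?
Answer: 1106647/418 ≈ 2647.5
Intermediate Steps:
A(l) = 21/22 - 20/l (A(l) = -20/l - 21*(-1/22) = -20/l + 21/22 = 21/22 - 20/l)
(2008 - 58*(-11)) + A(-38) = (2008 - 58*(-11)) + (21/22 - 20/(-38)) = (2008 + 638) + (21/22 - 20*(-1/38)) = 2646 + (21/22 + 10/19) = 2646 + 619/418 = 1106647/418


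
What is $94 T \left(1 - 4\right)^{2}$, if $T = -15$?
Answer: $-12690$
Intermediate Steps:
$94 T \left(1 - 4\right)^{2} = 94 \left(-15\right) \left(1 - 4\right)^{2} = - 1410 \left(-3\right)^{2} = \left(-1410\right) 9 = -12690$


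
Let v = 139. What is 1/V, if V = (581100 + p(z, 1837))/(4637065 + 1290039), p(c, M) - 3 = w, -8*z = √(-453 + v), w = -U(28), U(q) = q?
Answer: 5927104/581075 ≈ 10.200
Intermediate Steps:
w = -28 (w = -1*28 = -28)
z = -I*√314/8 (z = -√(-453 + 139)/8 = -I*√314/8 ≈ -2.215*I)
p(c, M) = -25 (p(c, M) = 3 - 28 = -25)
V = 581075/5927104 (V = (581100 - 25)/(4637065 + 1290039) = 581075/5927104 ≈ 0.098037)
1/V = 1/(581075/5927104) = 5927104/581075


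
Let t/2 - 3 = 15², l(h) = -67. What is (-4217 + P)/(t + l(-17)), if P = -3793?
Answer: -8010/389 ≈ -20.591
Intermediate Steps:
t = 456 (t = 6 + 2*15² = 6 + 2*225 = 6 + 450 = 456)
(-4217 + P)/(t + l(-17)) = (-4217 - 3793)/(456 - 67) = -8010/389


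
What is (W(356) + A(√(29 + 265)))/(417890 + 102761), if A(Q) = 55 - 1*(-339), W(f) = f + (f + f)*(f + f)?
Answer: 507694/520651 ≈ 0.97511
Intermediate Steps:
W(f) = f + 4*f² (W(f) = f + (2*f)*(2*f) = f + 4*f²)
A(Q) = 394 (A(Q) = 55 + 339 = 394)
(W(356) + A(√(29 + 265)))/(417890 + 102761) = (356*(1 + 4*356) + 394)/(417890 + 102761) = (356*(1 + 1424) + 394)/520651 = (356*1425 + 394)*(1/520651) = (507300 + 394)*(1/520651) = 507694*(1/520651) = 507694/520651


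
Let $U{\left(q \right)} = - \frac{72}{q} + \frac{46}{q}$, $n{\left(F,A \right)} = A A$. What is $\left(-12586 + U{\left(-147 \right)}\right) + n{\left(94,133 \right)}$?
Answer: $\frac{750167}{147} \approx 5103.2$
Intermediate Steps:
$n{\left(F,A \right)} = A^{2}$
$U{\left(q \right)} = - \frac{26}{q}$
$\left(-12586 + U{\left(-147 \right)}\right) + n{\left(94,133 \right)} = \left(-12586 - \frac{26}{-147}\right) + 133^{2} = \left(-12586 - - \frac{26}{147}\right) + 17689 = \left(-12586 + \frac{26}{147}\right) + 17689 = - \frac{1850116}{147} + 17689 = \frac{750167}{147}$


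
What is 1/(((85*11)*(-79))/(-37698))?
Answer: 37698/73865 ≈ 0.51036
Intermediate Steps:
1/(((85*11)*(-79))/(-37698)) = 1/((935*(-79))*(-1/37698)) = 1/(-73865*(-1/37698)) = 1/(73865/37698) = 37698/73865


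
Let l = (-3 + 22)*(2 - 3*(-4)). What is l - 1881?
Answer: -1615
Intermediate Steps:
l = 266 (l = 19*(2 + 12) = 19*14 = 266)
l - 1881 = 266 - 1881 = -1615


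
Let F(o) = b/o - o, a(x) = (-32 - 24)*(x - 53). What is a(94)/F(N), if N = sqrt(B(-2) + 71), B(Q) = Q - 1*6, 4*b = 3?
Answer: 9184*sqrt(7)/83 ≈ 292.75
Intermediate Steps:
b = 3/4 (b = (1/4)*3 = 3/4 ≈ 0.75000)
B(Q) = -6 + Q (B(Q) = Q - 6 = -6 + Q)
N = 3*sqrt(7) (N = sqrt((-6 - 2) + 71) = sqrt(-8 + 71) = sqrt(63) = 3*sqrt(7) ≈ 7.9373)
a(x) = 2968 - 56*x (a(x) = -56*(-53 + x) = 2968 - 56*x)
F(o) = -o + 3/(4*o) (F(o) = 3/(4*o) - o = -o + 3/(4*o))
a(94)/F(N) = (2968 - 56*94)/(-3*sqrt(7) + 3/(4*((3*sqrt(7))))) = (2968 - 5264)/(-3*sqrt(7) + 3*(sqrt(7)/21)/4) = -2296/(-3*sqrt(7) + sqrt(7)/28) = -2296*(-4*sqrt(7)/83) = -(-9184)*sqrt(7)/83 = 9184*sqrt(7)/83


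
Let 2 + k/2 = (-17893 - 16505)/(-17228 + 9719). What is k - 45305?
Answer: -113385495/2503 ≈ -45300.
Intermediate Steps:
k = 12920/2503 (k = -4 + 2*((-17893 - 16505)/(-17228 + 9719)) = -4 + 2*(-34398/(-7509)) = -4 + 2*(-34398*(-1/7509)) = -4 + 2*(11466/2503) = -4 + 22932/2503 = 12920/2503 ≈ 5.1618)
k - 45305 = 12920/2503 - 45305 = -113385495/2503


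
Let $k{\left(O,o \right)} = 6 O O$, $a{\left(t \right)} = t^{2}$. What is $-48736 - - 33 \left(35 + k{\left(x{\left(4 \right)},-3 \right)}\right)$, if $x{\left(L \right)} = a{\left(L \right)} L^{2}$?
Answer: $12928547$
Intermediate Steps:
$x{\left(L \right)} = L^{4}$ ($x{\left(L \right)} = L^{2} L^{2} = L^{4}$)
$k{\left(O,o \right)} = 6 O^{2}$
$-48736 - - 33 \left(35 + k{\left(x{\left(4 \right)},-3 \right)}\right) = -48736 - - 33 \left(35 + 6 \left(4^{4}\right)^{2}\right) = -48736 - - 33 \left(35 + 6 \cdot 256^{2}\right) = -48736 - - 33 \left(35 + 6 \cdot 65536\right) = -48736 - - 33 \left(35 + 393216\right) = -48736 - \left(-33\right) 393251 = -48736 - -12977283 = -48736 + 12977283 = 12928547$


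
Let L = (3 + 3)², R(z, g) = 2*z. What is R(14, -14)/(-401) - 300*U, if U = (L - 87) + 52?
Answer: -120328/401 ≈ -300.07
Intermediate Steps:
L = 36 (L = 6² = 36)
U = 1 (U = (36 - 87) + 52 = -51 + 52 = 1)
R(14, -14)/(-401) - 300*U = (2*14)/(-401) - 300*1 = 28*(-1/401) - 300 = -28/401 - 300 = -120328/401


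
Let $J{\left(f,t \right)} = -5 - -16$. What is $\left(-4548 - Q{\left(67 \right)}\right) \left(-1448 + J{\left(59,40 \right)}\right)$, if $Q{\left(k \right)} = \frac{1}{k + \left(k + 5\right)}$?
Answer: $\frac{908432601}{139} \approx 6.5355 \cdot 10^{6}$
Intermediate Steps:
$J{\left(f,t \right)} = 11$ ($J{\left(f,t \right)} = -5 + 16 = 11$)
$Q{\left(k \right)} = \frac{1}{5 + 2 k}$ ($Q{\left(k \right)} = \frac{1}{k + \left(5 + k\right)} = \frac{1}{5 + 2 k}$)
$\left(-4548 - Q{\left(67 \right)}\right) \left(-1448 + J{\left(59,40 \right)}\right) = \left(-4548 - \frac{1}{5 + 2 \cdot 67}\right) \left(-1448 + 11\right) = \left(-4548 - \frac{1}{5 + 134}\right) \left(-1437\right) = \left(-4548 - \frac{1}{139}\right) \left(-1437\right) = \left(- \frac{632173}{139}\right) \left(-1437\right) = \frac{908432601}{139}$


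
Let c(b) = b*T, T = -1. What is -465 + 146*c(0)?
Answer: -465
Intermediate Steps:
c(b) = -b (c(b) = b*(-1) = -b)
-465 + 146*c(0) = -465 + 146*(-1*0) = -465 + 146*0 = -465 + 0 = -465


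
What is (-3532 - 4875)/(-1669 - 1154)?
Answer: 8407/2823 ≈ 2.9780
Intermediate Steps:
(-3532 - 4875)/(-1669 - 1154) = -8407/(-2823) = -8407*(-1/2823) = 8407/2823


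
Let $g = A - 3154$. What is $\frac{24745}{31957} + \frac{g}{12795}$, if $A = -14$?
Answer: $\frac{71790833}{136296605} \approx 0.52672$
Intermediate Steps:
$g = -3168$ ($g = -14 - 3154 = -3168$)
$\frac{24745}{31957} + \frac{g}{12795} = \frac{24745}{31957} - \frac{3168}{12795} = 24745 \cdot \frac{1}{31957} - \frac{1056}{4265} = \frac{24745}{31957} - \frac{1056}{4265} = \frac{71790833}{136296605}$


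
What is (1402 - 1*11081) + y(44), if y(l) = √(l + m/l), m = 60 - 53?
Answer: -9679 + √21373/22 ≈ -9672.4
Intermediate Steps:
m = 7
y(l) = √(l + 7/l)
(1402 - 1*11081) + y(44) = (1402 - 1*11081) + √(44 + 7/44) = (1402 - 11081) + √(44 + 7*(1/44)) = -9679 + √(44 + 7/44) = -9679 + √(1943/44) = -9679 + √21373/22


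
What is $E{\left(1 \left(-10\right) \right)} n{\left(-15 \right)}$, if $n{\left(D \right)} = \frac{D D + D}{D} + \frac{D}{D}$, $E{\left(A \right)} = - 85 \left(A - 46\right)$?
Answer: $-61880$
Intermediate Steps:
$E{\left(A \right)} = 3910 - 85 A$ ($E{\left(A \right)} = - 85 \left(-46 + A\right) = 3910 - 85 A$)
$n{\left(D \right)} = 1 + \frac{D + D^{2}}{D}$ ($n{\left(D \right)} = \frac{D^{2} + D}{D} + 1 = \frac{D + D^{2}}{D} + 1 = 1 + \frac{D + D^{2}}{D}$)
$E{\left(1 \left(-10\right) \right)} n{\left(-15 \right)} = \left(3910 - 85 \cdot 1 \left(-10\right)\right) \left(2 - 15\right) = \left(3910 - -850\right) \left(-13\right) = \left(3910 + 850\right) \left(-13\right) = 4760 \left(-13\right) = -61880$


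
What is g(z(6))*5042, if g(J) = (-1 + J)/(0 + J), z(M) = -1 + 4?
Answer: 10084/3 ≈ 3361.3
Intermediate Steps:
z(M) = 3
g(J) = (-1 + J)/J
g(z(6))*5042 = ((-1 + 3)/3)*5042 = ((⅓)*2)*5042 = (⅔)*5042 = 10084/3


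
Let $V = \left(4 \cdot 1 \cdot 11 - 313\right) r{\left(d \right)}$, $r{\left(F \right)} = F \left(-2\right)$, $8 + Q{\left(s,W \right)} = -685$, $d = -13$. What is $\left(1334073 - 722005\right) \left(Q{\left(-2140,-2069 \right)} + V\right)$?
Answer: $-4704966716$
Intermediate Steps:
$Q{\left(s,W \right)} = -693$ ($Q{\left(s,W \right)} = -8 - 685 = -693$)
$r{\left(F \right)} = - 2 F$
$V = -6994$ ($V = \left(4 \cdot 1 \cdot 11 - 313\right) \left(\left(-2\right) \left(-13\right)\right) = \left(4 \cdot 11 - 313\right) 26 = \left(44 - 313\right) 26 = \left(-269\right) 26 = -6994$)
$\left(1334073 - 722005\right) \left(Q{\left(-2140,-2069 \right)} + V\right) = \left(1334073 - 722005\right) \left(-693 - 6994\right) = 612068 \left(-7687\right) = -4704966716$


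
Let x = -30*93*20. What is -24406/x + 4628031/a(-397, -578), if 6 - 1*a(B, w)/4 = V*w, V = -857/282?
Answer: -1137135189461/1721618325 ≈ -660.50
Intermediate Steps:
x = -55800 (x = -2790*20 = -55800)
V = -857/282 (V = -857*1/282 = -857/282 ≈ -3.0390)
a(B, w) = 24 + 1714*w/141 (a(B, w) = 24 - (-1714)*w/141 = 24 + 1714*w/141)
-24406/x + 4628031/a(-397, -578) = -24406/(-55800) + 4628031/(24 + (1714/141)*(-578)) = -24406*(-1/55800) + 4628031/(24 - 990692/141) = 12203/27900 + 4628031/(-987308/141) = 12203/27900 + 4628031*(-141/987308) = 12203/27900 - 652552371/987308 = -1137135189461/1721618325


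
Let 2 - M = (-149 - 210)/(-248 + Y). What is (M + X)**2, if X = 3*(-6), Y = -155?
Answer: 46335249/162409 ≈ 285.30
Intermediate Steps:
X = -18
M = 447/403 (M = 2 - (-149 - 210)/(-248 - 155) = 2 - (-359)/(-403) = 2 - (-359)*(-1)/403 = 2 - 1*359/403 = 2 - 359/403 = 447/403 ≈ 1.1092)
(M + X)**2 = (447/403 - 18)**2 = (-6807/403)**2 = 46335249/162409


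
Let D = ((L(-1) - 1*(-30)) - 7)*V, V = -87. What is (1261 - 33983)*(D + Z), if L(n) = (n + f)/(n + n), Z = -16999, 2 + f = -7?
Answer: 635952070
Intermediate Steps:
f = -9 (f = -2 - 7 = -9)
L(n) = (-9 + n)/(2*n) (L(n) = (n - 9)/(n + n) = (-9 + n)/((2*n)) = (-9 + n)*(1/(2*n)) = (-9 + n)/(2*n))
D = -2436 (D = (((½)*(-9 - 1)/(-1) - 1*(-30)) - 7)*(-87) = (((½)*(-1)*(-10) + 30) - 7)*(-87) = ((5 + 30) - 7)*(-87) = (35 - 7)*(-87) = 28*(-87) = -2436)
(1261 - 33983)*(D + Z) = (1261 - 33983)*(-2436 - 16999) = -32722*(-19435) = 635952070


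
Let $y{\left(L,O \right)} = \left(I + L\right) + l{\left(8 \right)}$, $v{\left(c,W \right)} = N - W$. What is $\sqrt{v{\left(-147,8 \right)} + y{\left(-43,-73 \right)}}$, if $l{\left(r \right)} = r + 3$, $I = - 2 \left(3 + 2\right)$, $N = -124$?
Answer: $i \sqrt{174} \approx 13.191 i$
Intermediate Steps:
$I = -10$ ($I = \left(-2\right) 5 = -10$)
$v{\left(c,W \right)} = -124 - W$
$l{\left(r \right)} = 3 + r$
$y{\left(L,O \right)} = 1 + L$ ($y{\left(L,O \right)} = \left(-10 + L\right) + \left(3 + 8\right) = \left(-10 + L\right) + 11 = 1 + L$)
$\sqrt{v{\left(-147,8 \right)} + y{\left(-43,-73 \right)}} = \sqrt{\left(-124 - 8\right) + \left(1 - 43\right)} = \sqrt{\left(-124 - 8\right) - 42} = \sqrt{-132 - 42} = \sqrt{-174} = i \sqrt{174}$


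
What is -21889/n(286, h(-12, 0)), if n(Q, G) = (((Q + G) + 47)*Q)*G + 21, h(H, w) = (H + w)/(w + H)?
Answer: -21889/95545 ≈ -0.22910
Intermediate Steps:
h(H, w) = 1 (h(H, w) = (H + w)/(H + w) = 1)
n(Q, G) = 21 + G*Q*(47 + G + Q) (n(Q, G) = (((G + Q) + 47)*Q)*G + 21 = ((47 + G + Q)*Q)*G + 21 = (Q*(47 + G + Q))*G + 21 = G*Q*(47 + G + Q) + 21 = 21 + G*Q*(47 + G + Q))
-21889/n(286, h(-12, 0)) = -21889/(21 + 1*286² + 286*1² + 47*1*286) = -21889/(21 + 1*81796 + 286*1 + 13442) = -21889/(21 + 81796 + 286 + 13442) = -21889/95545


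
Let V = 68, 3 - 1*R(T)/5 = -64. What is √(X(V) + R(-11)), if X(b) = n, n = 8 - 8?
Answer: √335 ≈ 18.303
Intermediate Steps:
R(T) = 335 (R(T) = 15 - 5*(-64) = 15 + 320 = 335)
n = 0
X(b) = 0
√(X(V) + R(-11)) = √(0 + 335) = √335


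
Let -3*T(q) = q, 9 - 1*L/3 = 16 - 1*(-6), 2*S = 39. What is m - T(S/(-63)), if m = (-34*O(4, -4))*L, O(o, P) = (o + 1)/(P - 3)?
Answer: -119353/126 ≈ -947.25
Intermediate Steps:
S = 39/2 (S = (½)*39 = 39/2 ≈ 19.500)
O(o, P) = (1 + o)/(-3 + P)
L = -39 (L = 27 - 3*(16 - 1*(-6)) = 27 - 3*(16 + 6) = 27 - 3*22 = 27 - 66 = -39)
T(q) = -q/3
m = -6630/7 (m = -34*(1 + 4)/(-3 - 4)*(-39) = -34*5/(-7)*(-39) = -(-34)*5/7*(-39) = -34*(-5/7)*(-39) = (170/7)*(-39) = -6630/7 ≈ -947.14)
m - T(S/(-63)) = -6630/7 - (-1)*(39/2)/(-63)/3 = -6630/7 - (-1)*(39/2)*(-1/63)/3 = -6630/7 - (-1)*(-13)/(3*42) = -6630/7 - 1*13/126 = -6630/7 - 13/126 = -119353/126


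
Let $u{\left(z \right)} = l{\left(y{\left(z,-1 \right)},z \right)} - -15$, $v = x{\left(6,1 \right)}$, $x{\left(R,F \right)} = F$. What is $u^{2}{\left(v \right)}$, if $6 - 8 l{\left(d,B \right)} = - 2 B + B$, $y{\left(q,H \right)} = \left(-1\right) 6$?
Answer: $\frac{16129}{64} \approx 252.02$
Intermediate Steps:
$v = 1$
$y{\left(q,H \right)} = -6$
$l{\left(d,B \right)} = \frac{3}{4} + \frac{B}{8}$ ($l{\left(d,B \right)} = \frac{3}{4} - \frac{- 2 B + B}{8} = \frac{3}{4} - \frac{\left(-1\right) B}{8} = \frac{3}{4} + \frac{B}{8}$)
$u{\left(z \right)} = \frac{63}{4} + \frac{z}{8}$ ($u{\left(z \right)} = \left(\frac{3}{4} + \frac{z}{8}\right) - -15 = \left(\frac{3}{4} + \frac{z}{8}\right) + 15 = \frac{63}{4} + \frac{z}{8}$)
$u^{2}{\left(v \right)} = \left(\frac{63}{4} + \frac{1}{8} \cdot 1\right)^{2} = \left(\frac{63}{4} + \frac{1}{8}\right)^{2} = \left(\frac{127}{8}\right)^{2} = \frac{16129}{64}$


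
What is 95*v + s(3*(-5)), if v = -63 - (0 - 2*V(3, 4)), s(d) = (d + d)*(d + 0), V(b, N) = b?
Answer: -4965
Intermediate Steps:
s(d) = 2*d² (s(d) = (2*d)*d = 2*d²)
v = -57 (v = -63 - (0 - 2*3) = -63 - (0 - 6) = -63 - 1*(-6) = -63 + 6 = -57)
95*v + s(3*(-5)) = 95*(-57) + 2*(3*(-5))² = -5415 + 2*(-15)² = -5415 + 2*225 = -5415 + 450 = -4965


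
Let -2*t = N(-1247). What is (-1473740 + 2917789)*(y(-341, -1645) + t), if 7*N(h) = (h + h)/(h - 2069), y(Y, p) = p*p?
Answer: 90703968320833597/23212 ≈ 3.9076e+12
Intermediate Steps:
y(Y, p) = p²
N(h) = 2*h/(7*(-2069 + h)) (N(h) = ((h + h)/(h - 2069))/7 = ((2*h)/(-2069 + h))/7 = (2*h/(-2069 + h))/7 = 2*h/(7*(-2069 + h)))
t = -1247/23212 (t = -(-1247)/(7*(-2069 - 1247)) = -(-1247)/(7*(-3316)) = -(-1247)*(-1)/(7*3316) = -½*1247/11606 = -1247/23212 ≈ -0.053722)
(-1473740 + 2917789)*(y(-341, -1645) + t) = (-1473740 + 2917789)*((-1645)² - 1247/23212) = 1444049*(2706025 - 1247/23212) = 1444049*(62812251053/23212) = 90703968320833597/23212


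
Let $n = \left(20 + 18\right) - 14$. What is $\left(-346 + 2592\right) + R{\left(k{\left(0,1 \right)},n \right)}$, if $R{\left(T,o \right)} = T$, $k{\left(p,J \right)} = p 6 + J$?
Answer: $2247$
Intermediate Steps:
$k{\left(p,J \right)} = J + 6 p$ ($k{\left(p,J \right)} = 6 p + J = J + 6 p$)
$n = 24$ ($n = 38 - 14 = 24$)
$\left(-346 + 2592\right) + R{\left(k{\left(0,1 \right)},n \right)} = \left(-346 + 2592\right) + \left(1 + 6 \cdot 0\right) = 2246 + \left(1 + 0\right) = 2246 + 1 = 2247$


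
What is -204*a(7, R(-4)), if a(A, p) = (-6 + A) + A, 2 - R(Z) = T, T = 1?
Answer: -1632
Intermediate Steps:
R(Z) = 1 (R(Z) = 2 - 1*1 = 2 - 1 = 1)
a(A, p) = -6 + 2*A
-204*a(7, R(-4)) = -204*(-6 + 2*7) = -204*(-6 + 14) = -204*8 = -1632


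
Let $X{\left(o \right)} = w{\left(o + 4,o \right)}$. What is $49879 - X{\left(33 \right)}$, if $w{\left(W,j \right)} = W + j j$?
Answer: $48753$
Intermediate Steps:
$w{\left(W,j \right)} = W + j^{2}$
$X{\left(o \right)} = 4 + o + o^{2}$ ($X{\left(o \right)} = \left(o + 4\right) + o^{2} = \left(4 + o\right) + o^{2} = 4 + o + o^{2}$)
$49879 - X{\left(33 \right)} = 49879 - \left(4 + 33 + 33^{2}\right) = 49879 - \left(4 + 33 + 1089\right) = 49879 - 1126 = 48753$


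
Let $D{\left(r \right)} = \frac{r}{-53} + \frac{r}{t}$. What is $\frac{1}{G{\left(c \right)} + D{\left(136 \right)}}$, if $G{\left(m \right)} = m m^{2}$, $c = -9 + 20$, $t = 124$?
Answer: $\frac{1643}{2184419} \approx 0.00075215$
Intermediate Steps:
$D{\left(r \right)} = - \frac{71 r}{6572}$ ($D{\left(r \right)} = \frac{r}{-53} + \frac{r}{124} = r \left(- \frac{1}{53}\right) + r \frac{1}{124} = - \frac{r}{53} + \frac{r}{124} = - \frac{71 r}{6572}$)
$c = 11$
$G{\left(m \right)} = m^{3}$
$\frac{1}{G{\left(c \right)} + D{\left(136 \right)}} = \frac{1}{11^{3} - \frac{2414}{1643}} = \frac{1}{1331 - \frac{2414}{1643}} = \frac{1}{\frac{2184419}{1643}} = \frac{1643}{2184419}$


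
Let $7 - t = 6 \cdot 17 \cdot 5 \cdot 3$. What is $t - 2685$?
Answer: $-4208$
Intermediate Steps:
$t = -1523$ ($t = 7 - 6 \cdot 17 \cdot 5 \cdot 3 = 7 - 102 \cdot 15 = 7 - 1530 = -1523$)
$t - 2685 = -1523 - 2685 = -4208$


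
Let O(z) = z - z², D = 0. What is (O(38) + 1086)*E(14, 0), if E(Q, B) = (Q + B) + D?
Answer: -4480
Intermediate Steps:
E(Q, B) = B + Q (E(Q, B) = (Q + B) + 0 = (B + Q) + 0 = B + Q)
(O(38) + 1086)*E(14, 0) = (38*(1 - 1*38) + 1086)*(0 + 14) = (38*(1 - 38) + 1086)*14 = (38*(-37) + 1086)*14 = (-1406 + 1086)*14 = -320*14 = -4480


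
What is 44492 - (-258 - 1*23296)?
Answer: 68046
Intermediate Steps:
44492 - (-258 - 1*23296) = 44492 - (-258 - 23296) = 44492 - 1*(-23554) = 44492 + 23554 = 68046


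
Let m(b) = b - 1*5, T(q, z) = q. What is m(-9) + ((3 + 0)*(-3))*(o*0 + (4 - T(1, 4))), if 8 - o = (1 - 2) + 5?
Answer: -41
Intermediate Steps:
m(b) = -5 + b (m(b) = b - 5 = -5 + b)
o = 4 (o = 8 - ((1 - 2) + 5) = 8 - (-1 + 5) = 8 - 1*4 = 8 - 4 = 4)
m(-9) + ((3 + 0)*(-3))*(o*0 + (4 - T(1, 4))) = (-5 - 9) + ((3 + 0)*(-3))*(4*0 + (4 - 1*1)) = -14 + (3*(-3))*(0 + (4 - 1)) = -14 - 9*(0 + 3) = -14 - 9*3 = -14 - 27 = -41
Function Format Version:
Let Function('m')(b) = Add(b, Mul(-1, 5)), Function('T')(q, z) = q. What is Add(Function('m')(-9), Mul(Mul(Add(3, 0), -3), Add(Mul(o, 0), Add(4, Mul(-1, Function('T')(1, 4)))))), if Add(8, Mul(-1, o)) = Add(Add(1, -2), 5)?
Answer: -41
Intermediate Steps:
Function('m')(b) = Add(-5, b) (Function('m')(b) = Add(b, -5) = Add(-5, b))
o = 4 (o = Add(8, Mul(-1, Add(Add(1, -2), 5))) = Add(8, Mul(-1, Add(-1, 5))) = Add(8, Mul(-1, 4)) = Add(8, -4) = 4)
Add(Function('m')(-9), Mul(Mul(Add(3, 0), -3), Add(Mul(o, 0), Add(4, Mul(-1, Function('T')(1, 4)))))) = Add(Add(-5, -9), Mul(Mul(Add(3, 0), -3), Add(Mul(4, 0), Add(4, Mul(-1, 1))))) = Add(-14, Mul(Mul(3, -3), Add(0, Add(4, -1)))) = Add(-14, Mul(-9, Add(0, 3))) = Add(-14, Mul(-9, 3)) = Add(-14, -27) = -41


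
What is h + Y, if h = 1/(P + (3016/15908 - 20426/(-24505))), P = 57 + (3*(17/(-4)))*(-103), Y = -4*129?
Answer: -275831171852128/534557290073 ≈ -516.00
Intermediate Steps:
Y = -516
P = 5481/4 (P = 57 + (3*(17*(-¼)))*(-103) = 57 + (3*(-17/4))*(-103) = 57 - 51/4*(-103) = 57 + 5253/4 = 5481/4 ≈ 1370.3)
h = 389825540/534557290073 (h = 1/(5481/4 + (3016/15908 - 20426/(-24505))) = 1/(5481/4 + (3016*(1/15908) - 20426*(-1/24505))) = 1/(5481/4 + (754/3977 + 20426/24505)) = 1/(5481/4 + 99710972/97456385) = 1/(534557290073/389825540) = 389825540/534557290073 ≈ 0.00072925)
h + Y = 389825540/534557290073 - 516 = -275831171852128/534557290073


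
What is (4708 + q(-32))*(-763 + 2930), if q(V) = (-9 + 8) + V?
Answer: 10130725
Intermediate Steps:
q(V) = -1 + V
(4708 + q(-32))*(-763 + 2930) = (4708 + (-1 - 32))*(-763 + 2930) = (4708 - 33)*2167 = 4675*2167 = 10130725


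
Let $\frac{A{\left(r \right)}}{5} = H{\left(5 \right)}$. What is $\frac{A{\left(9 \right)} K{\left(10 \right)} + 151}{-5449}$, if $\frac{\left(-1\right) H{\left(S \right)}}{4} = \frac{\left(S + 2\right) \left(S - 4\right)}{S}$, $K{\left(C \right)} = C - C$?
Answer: $- \frac{151}{5449} \approx -0.027712$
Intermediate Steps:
$K{\left(C \right)} = 0$
$H{\left(S \right)} = - \frac{4 \left(-4 + S\right) \left(2 + S\right)}{S}$ ($H{\left(S \right)} = - 4 \frac{\left(S + 2\right) \left(S - 4\right)}{S} = - 4 \frac{\left(2 + S\right) \left(-4 + S\right)}{S} = - 4 \frac{\left(-4 + S\right) \left(2 + S\right)}{S} = - \frac{4 \left(-4 + S\right) \left(2 + S\right)}{S}$)
$A{\left(r \right)} = -28$ ($A{\left(r \right)} = 5 \left(8 - 20 + \frac{32}{5}\right) = 5 \left(- \frac{28}{5}\right) = -28$)
$\frac{A{\left(9 \right)} K{\left(10 \right)} + 151}{-5449} = \frac{\left(-28\right) 0 + 151}{-5449} = \left(0 + 151\right) \left(- \frac{1}{5449}\right) = 151 \left(- \frac{1}{5449}\right) = - \frac{151}{5449}$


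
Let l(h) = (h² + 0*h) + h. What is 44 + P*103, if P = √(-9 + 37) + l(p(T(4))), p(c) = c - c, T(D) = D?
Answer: 44 + 206*√7 ≈ 589.02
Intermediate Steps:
p(c) = 0
l(h) = h + h² (l(h) = (h² + 0) + h = h² + h = h + h²)
P = 2*√7 (P = √(-9 + 37) + 0*(1 + 0) = √28 + 0*1 = 2*√7 + 0 = 2*√7 ≈ 5.2915)
44 + P*103 = 44 + (2*√7)*103 = 44 + 206*√7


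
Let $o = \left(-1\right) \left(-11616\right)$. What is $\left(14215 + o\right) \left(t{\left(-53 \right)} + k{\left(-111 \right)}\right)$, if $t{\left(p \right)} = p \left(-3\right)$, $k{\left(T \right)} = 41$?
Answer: $5166200$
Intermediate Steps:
$t{\left(p \right)} = - 3 p$
$o = 11616$
$\left(14215 + o\right) \left(t{\left(-53 \right)} + k{\left(-111 \right)}\right) = \left(14215 + 11616\right) \left(\left(-3\right) \left(-53\right) + 41\right) = 25831 \left(159 + 41\right) = 25831 \cdot 200 = 5166200$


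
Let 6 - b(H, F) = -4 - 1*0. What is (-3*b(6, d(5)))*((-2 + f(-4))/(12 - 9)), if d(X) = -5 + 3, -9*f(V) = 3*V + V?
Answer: 20/9 ≈ 2.2222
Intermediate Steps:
f(V) = -4*V/9 (f(V) = -(3*V + V)/9 = -4*V/9)
d(X) = -2
b(H, F) = 10 (b(H, F) = 6 - (-4 - 1*0) = 6 - (-4 + 0) = 6 - 1*(-4) = 6 + 4 = 10)
(-3*b(6, d(5)))*((-2 + f(-4))/(12 - 9)) = (-3*10)*((-2 - 4/9*(-4))/(12 - 9)) = -30*(-2 + 16/9)/3 = -(-20)/(3*3) = -30*(-2/27) = 20/9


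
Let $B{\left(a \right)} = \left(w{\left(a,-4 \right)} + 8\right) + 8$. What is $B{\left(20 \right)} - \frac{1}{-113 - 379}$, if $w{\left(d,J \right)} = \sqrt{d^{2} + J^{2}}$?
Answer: $\frac{7873}{492} + 4 \sqrt{26} \approx 36.398$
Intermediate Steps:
$w{\left(d,J \right)} = \sqrt{J^{2} + d^{2}}$
$B{\left(a \right)} = 16 + \sqrt{16 + a^{2}}$ ($B{\left(a \right)} = \left(\sqrt{\left(-4\right)^{2} + a^{2}} + 8\right) + 8 = \left(\sqrt{16 + a^{2}} + 8\right) + 8 = \left(8 + \sqrt{16 + a^{2}}\right) + 8 = 16 + \sqrt{16 + a^{2}}$)
$B{\left(20 \right)} - \frac{1}{-113 - 379} = \left(16 + \sqrt{16 + 20^{2}}\right) - \frac{1}{-113 - 379} = \left(16 + \sqrt{16 + 400}\right) - \frac{1}{-492} = \left(16 + \sqrt{416}\right) - - \frac{1}{492} = \left(16 + 4 \sqrt{26}\right) + \frac{1}{492} = \frac{7873}{492} + 4 \sqrt{26}$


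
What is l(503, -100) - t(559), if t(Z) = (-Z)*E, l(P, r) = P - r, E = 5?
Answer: 3398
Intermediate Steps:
t(Z) = -5*Z (t(Z) = -Z*5 = -5*Z)
l(503, -100) - t(559) = (503 - 1*(-100)) - (-5)*559 = (503 + 100) - 1*(-2795) = 603 + 2795 = 3398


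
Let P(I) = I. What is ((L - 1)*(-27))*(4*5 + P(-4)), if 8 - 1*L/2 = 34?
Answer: 22896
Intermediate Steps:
L = -52 (L = 16 - 2*34 = 16 - 68 = -52)
((L - 1)*(-27))*(4*5 + P(-4)) = ((-52 - 1)*(-27))*(4*5 - 4) = (-53*(-27))*(20 - 4) = 1431*16 = 22896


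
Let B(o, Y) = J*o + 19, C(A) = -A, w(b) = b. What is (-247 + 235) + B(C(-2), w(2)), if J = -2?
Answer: 3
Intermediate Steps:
B(o, Y) = 19 - 2*o (B(o, Y) = -2*o + 19 = 19 - 2*o)
(-247 + 235) + B(C(-2), w(2)) = (-247 + 235) + (19 - (-2)*(-2)) = -12 + (19 - 2*2) = -12 + (19 - 4) = -12 + 15 = 3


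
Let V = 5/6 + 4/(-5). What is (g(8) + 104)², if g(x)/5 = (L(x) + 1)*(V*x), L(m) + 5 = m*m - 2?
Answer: 295936/9 ≈ 32882.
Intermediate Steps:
L(m) = -7 + m² (L(m) = -5 + (m*m - 2) = -5 + (m² - 2) = -5 + (-2 + m²) = -7 + m²)
V = 1/30 (V = 5*(⅙) + 4*(-⅕) = ⅚ - ⅘ = 1/30 ≈ 0.033333)
g(x) = x*(-6 + x²)/6 (g(x) = 5*(((-7 + x²) + 1)*(x/30)) = 5*((-6 + x²)*(x/30)) = 5*(x*(-6 + x²)/30) = x*(-6 + x²)/6)
(g(8) + 104)² = ((-1*8 + (⅙)*8³) + 104)² = ((-8 + (⅙)*512) + 104)² = ((-8 + 256/3) + 104)² = (232/3 + 104)² = (544/3)² = 295936/9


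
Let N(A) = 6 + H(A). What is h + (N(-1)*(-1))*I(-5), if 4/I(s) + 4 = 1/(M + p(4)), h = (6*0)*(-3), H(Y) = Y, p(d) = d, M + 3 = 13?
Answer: 56/11 ≈ 5.0909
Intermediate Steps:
M = 10 (M = -3 + 13 = 10)
N(A) = 6 + A
h = 0 (h = 0*(-3) = 0)
I(s) = -56/55 (I(s) = 4/(-4 + 1/(10 + 4)) = 4/(-4 + 1/14) = 4/(-55/14) = 4*(-14/55) = -56/55)
h + (N(-1)*(-1))*I(-5) = 0 + ((6 - 1)*(-1))*(-56/55) = 0 + (5*(-1))*(-56/55) = 0 - 5*(-56/55) = 0 + 56/11 = 56/11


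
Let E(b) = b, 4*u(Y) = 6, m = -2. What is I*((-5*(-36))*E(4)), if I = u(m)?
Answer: 1080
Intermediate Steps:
u(Y) = 3/2 (u(Y) = (¼)*6 = 3/2)
I = 3/2 ≈ 1.5000
I*((-5*(-36))*E(4)) = 3*(-5*(-36)*4)/2 = 3*(180*4)/2 = (3/2)*720 = 1080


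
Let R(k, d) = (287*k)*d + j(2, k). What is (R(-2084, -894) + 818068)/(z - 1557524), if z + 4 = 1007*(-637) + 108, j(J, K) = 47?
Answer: -535526667/2198879 ≈ -243.55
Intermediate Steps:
z = -641355 (z = -4 + (1007*(-637) + 108) = -4 + (-641459 + 108) = -4 - 641351 = -641355)
R(k, d) = 47 + 287*d*k (R(k, d) = (287*k)*d + 47 = 287*d*k + 47 = 47 + 287*d*k)
(R(-2084, -894) + 818068)/(z - 1557524) = ((47 + 287*(-894)*(-2084)) + 818068)/(-641355 - 1557524) = ((47 + 534708552) + 818068)/(-2198879) = (534708599 + 818068)*(-1/2198879) = 535526667*(-1/2198879) = -535526667/2198879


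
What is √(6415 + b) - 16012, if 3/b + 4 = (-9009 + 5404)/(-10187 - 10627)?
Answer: -16012 + √40693594185673/79651 ≈ -15932.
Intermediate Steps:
b = -62442/79651 (b = 3/(-4 + (-9009 + 5404)/(-10187 - 10627)) = 3/(-4 - 3605/(-20814)) = 3/(-4 - 3605*(-1/20814)) = 3/(-4 + 3605/20814) = 3/(-79651/20814) = 3*(-20814/79651) = -62442/79651 ≈ -0.78395)
√(6415 + b) - 16012 = √(6415 - 62442/79651) - 16012 = √(510898723/79651) - 16012 = √40693594185673/79651 - 16012 = -16012 + √40693594185673/79651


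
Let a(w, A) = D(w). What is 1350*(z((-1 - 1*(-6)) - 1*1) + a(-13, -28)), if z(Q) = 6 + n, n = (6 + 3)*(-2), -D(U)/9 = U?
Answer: 141750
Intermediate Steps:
D(U) = -9*U
a(w, A) = -9*w
n = -18 (n = 9*(-2) = -18)
z(Q) = -12 (z(Q) = 6 - 18 = -12)
1350*(z((-1 - 1*(-6)) - 1*1) + a(-13, -28)) = 1350*(-12 - 9*(-13)) = 1350*(-12 + 117) = 1350*105 = 141750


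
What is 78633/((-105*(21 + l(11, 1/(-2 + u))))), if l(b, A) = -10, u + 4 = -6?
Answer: -26211/385 ≈ -68.081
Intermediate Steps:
u = -10 (u = -4 - 6 = -10)
78633/((-105*(21 + l(11, 1/(-2 + u))))) = 78633/((-105*(21 - 10))) = 78633/((-105*11)) = 78633/(-1155) = 78633*(-1/1155) = -26211/385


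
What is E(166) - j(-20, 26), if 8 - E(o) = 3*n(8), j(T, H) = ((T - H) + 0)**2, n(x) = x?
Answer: -2132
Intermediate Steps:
j(T, H) = (T - H)**2
E(o) = -16 (E(o) = 8 - 3*8 = 8 - 1*24 = 8 - 24 = -16)
E(166) - j(-20, 26) = -16 - (26 - 1*(-20))**2 = -16 - (26 + 20)**2 = -16 - 1*46**2 = -16 - 1*2116 = -16 - 2116 = -2132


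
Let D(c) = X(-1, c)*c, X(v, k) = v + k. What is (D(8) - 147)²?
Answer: 8281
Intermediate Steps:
X(v, k) = k + v
D(c) = c*(-1 + c) (D(c) = (c - 1)*c = (-1 + c)*c = c*(-1 + c))
(D(8) - 147)² = (8*(-1 + 8) - 147)² = (8*7 - 147)² = (56 - 147)² = (-91)² = 8281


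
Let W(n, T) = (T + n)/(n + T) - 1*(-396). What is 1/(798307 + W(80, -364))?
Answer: 1/798704 ≈ 1.2520e-6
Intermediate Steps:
W(n, T) = 397 (W(n, T) = (T + n)/(T + n) + 396 = 1 + 396 = 397)
1/(798307 + W(80, -364)) = 1/(798307 + 397) = 1/798704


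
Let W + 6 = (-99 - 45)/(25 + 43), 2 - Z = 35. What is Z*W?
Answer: 4554/17 ≈ 267.88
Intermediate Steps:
Z = -33 (Z = 2 - 1*35 = 2 - 35 = -33)
W = -138/17 (W = -6 + (-99 - 45)/(25 + 43) = -6 - 144/68 = -6 - 144*1/68 = -6 - 36/17 = -138/17 ≈ -8.1176)
Z*W = -33*(-138/17) = 4554/17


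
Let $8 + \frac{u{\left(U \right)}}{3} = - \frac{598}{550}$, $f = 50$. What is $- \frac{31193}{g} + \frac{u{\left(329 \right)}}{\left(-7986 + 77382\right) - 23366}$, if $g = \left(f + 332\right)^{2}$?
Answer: $- \frac{197971392239}{923571236500} \approx -0.21435$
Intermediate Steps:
$u{\left(U \right)} = - \frac{7497}{275}$ ($u{\left(U \right)} = -24 + 3 \left(- \frac{598}{550}\right) = -24 + 3 \left(\left(-598\right) \frac{1}{550}\right) = -24 + 3 \left(- \frac{299}{275}\right) = -24 - \frac{897}{275} = - \frac{7497}{275}$)
$g = 145924$ ($g = \left(50 + 332\right)^{2} = 382^{2} = 145924$)
$- \frac{31193}{g} + \frac{u{\left(329 \right)}}{\left(-7986 + 77382\right) - 23366} = - \frac{31193}{145924} - \frac{7497}{275 \left(\left(-7986 + 77382\right) - 23366\right)} = \left(-31193\right) \frac{1}{145924} - \frac{7497}{275 \left(69396 - 23366\right)} = - \frac{31193}{145924} - \frac{7497}{275 \cdot 46030} = - \frac{31193}{145924} - \frac{7497}{12658250} = - \frac{197971392239}{923571236500}$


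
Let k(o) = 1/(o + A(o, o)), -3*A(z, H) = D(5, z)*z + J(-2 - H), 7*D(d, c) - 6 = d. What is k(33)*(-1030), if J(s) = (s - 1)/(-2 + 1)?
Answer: -3605/13 ≈ -277.31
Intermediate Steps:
D(d, c) = 6/7 + d/7
J(s) = 1 - s (J(s) = (-1 + s)/(-1) = (-1 + s)*(-1) = 1 - s)
A(z, H) = -1 - 11*z/21 - H/3 (A(z, H) = -((6/7 + (1/7)*5)*z + (1 - (-2 - H)))/3 = -((6/7 + 5/7)*z + (1 + (2 + H)))/3 = -(11*z/7 + (3 + H))/3 = -(3 + H + 11*z/7)/3 = -1 - 11*z/21 - H/3)
k(o) = 1/(-1 + o/7) (k(o) = 1/(o + (-1 - 11*o/21 - o/3)) = 1/(o + (-1 - 6*o/7)) = 1/(-1 + o/7))
k(33)*(-1030) = (7/(-7 + 33))*(-1030) = (7/26)*(-1030) = -3605/13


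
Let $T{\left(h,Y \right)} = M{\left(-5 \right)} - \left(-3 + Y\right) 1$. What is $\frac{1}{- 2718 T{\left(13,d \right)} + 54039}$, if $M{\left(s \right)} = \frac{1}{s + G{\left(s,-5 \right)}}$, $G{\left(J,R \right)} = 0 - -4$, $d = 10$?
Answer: $\frac{1}{75783} \approx 1.3196 \cdot 10^{-5}$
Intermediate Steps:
$G{\left(J,R \right)} = 4$ ($G{\left(J,R \right)} = 0 + 4 = 4$)
$M{\left(s \right)} = \frac{1}{4 + s}$ ($M{\left(s \right)} = \frac{1}{s + 4} = \frac{1}{4 + s}$)
$T{\left(h,Y \right)} = 2 - Y$ ($T{\left(h,Y \right)} = \frac{1}{4 - 5} - \left(-3 + Y\right) 1 = \frac{1}{-1} - \left(-3 + Y\right) = -1 - \left(-3 + Y\right) = 2 - Y$)
$\frac{1}{- 2718 T{\left(13,d \right)} + 54039} = \frac{1}{- 2718 \left(2 - 10\right) + 54039} = \frac{1}{\left(-2718\right) \left(-8\right) + 54039} = \frac{1}{21744 + 54039} = \frac{1}{75783}$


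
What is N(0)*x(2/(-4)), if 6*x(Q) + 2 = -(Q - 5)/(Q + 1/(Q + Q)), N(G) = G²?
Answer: 0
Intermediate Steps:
x(Q) = -⅓ - (-5 + Q)/(6*(Q + 1/(2*Q))) (x(Q) = -⅓ + (-(Q - 5)/(Q + 1/(Q + Q)))/6 = -⅓ + (-(-5 + Q)/(Q + 1/(2*Q)))/6 = -⅓ - (-5 + Q)/(6*(Q + 1/(2*Q))))
N(0)*x(2/(-4)) = 0²*((-1 - 3*(2/(-4))² + 5*(2/(-4)))/(3*(1 + 2*(2/(-4))²))) = 0*((-1 - 3*(2*(-¼))² + 5*(2*(-¼)))/(3*(1 + 2*(2*(-¼))²))) = 0*((-1 - 3*(-½)² + 5*(-½))/(3*(1 + 2*(-½)²))) = 0*((-1 - 3*¼ - 5/2)/(3*(1 + 2*(¼)))) = 0*((-1 - ¾ - 5/2)/(3*(1 + ½))) = 0*((⅓)*(-17/4)/(3/2)) = 0*((⅓)*(⅔)*(-17/4)) = 0*(-17/18) = 0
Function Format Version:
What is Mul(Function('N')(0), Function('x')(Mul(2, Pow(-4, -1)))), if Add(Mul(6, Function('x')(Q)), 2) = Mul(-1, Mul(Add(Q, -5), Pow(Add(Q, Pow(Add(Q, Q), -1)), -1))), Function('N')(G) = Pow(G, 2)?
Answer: 0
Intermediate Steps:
Function('x')(Q) = Add(Rational(-1, 3), Mul(Rational(-1, 6), Pow(Add(Q, Mul(Rational(1, 2), Pow(Q, -1))), -1), Add(-5, Q))) (Function('x')(Q) = Add(Rational(-1, 3), Mul(Rational(1, 6), Mul(-1, Mul(Add(Q, -5), Pow(Add(Q, Pow(Add(Q, Q), -1)), -1))))) = Add(Rational(-1, 3), Mul(Rational(1, 6), Mul(-1, Mul(Add(-5, Q), Pow(Add(Q, Pow(Mul(2, Q), -1)), -1))))) = Add(Rational(-1, 3), Mul(Rational(1, 6), Mul(-1, Mul(Add(-5, Q), Pow(Add(Q, Mul(Rational(1, 2), Pow(Q, -1))), -1))))) = Add(Rational(-1, 3), Mul(Rational(1, 6), Mul(-1, Mul(Pow(Add(Q, Mul(Rational(1, 2), Pow(Q, -1))), -1), Add(-5, Q))))) = Add(Rational(-1, 3), Mul(Rational(1, 6), Mul(-1, Pow(Add(Q, Mul(Rational(1, 2), Pow(Q, -1))), -1), Add(-5, Q)))) = Add(Rational(-1, 3), Mul(Rational(-1, 6), Pow(Add(Q, Mul(Rational(1, 2), Pow(Q, -1))), -1), Add(-5, Q))))
Mul(Function('N')(0), Function('x')(Mul(2, Pow(-4, -1)))) = Mul(Pow(0, 2), Mul(Rational(1, 3), Pow(Add(1, Mul(2, Pow(Mul(2, Pow(-4, -1)), 2))), -1), Add(-1, Mul(-3, Pow(Mul(2, Pow(-4, -1)), 2)), Mul(5, Mul(2, Pow(-4, -1)))))) = Mul(0, Mul(Rational(1, 3), Pow(Add(1, Mul(2, Pow(Mul(2, Rational(-1, 4)), 2))), -1), Add(-1, Mul(-3, Pow(Mul(2, Rational(-1, 4)), 2)), Mul(5, Mul(2, Rational(-1, 4)))))) = Mul(0, Mul(Rational(1, 3), Pow(Add(1, Mul(2, Pow(Rational(-1, 2), 2))), -1), Add(-1, Mul(-3, Pow(Rational(-1, 2), 2)), Mul(5, Rational(-1, 2))))) = Mul(0, Mul(Rational(1, 3), Pow(Add(1, Mul(2, Rational(1, 4))), -1), Add(-1, Mul(-3, Rational(1, 4)), Rational(-5, 2)))) = Mul(0, Mul(Rational(1, 3), Pow(Add(1, Rational(1, 2)), -1), Add(-1, Rational(-3, 4), Rational(-5, 2)))) = Mul(0, Mul(Rational(1, 3), Pow(Rational(3, 2), -1), Rational(-17, 4))) = Mul(0, Mul(Rational(1, 3), Rational(2, 3), Rational(-17, 4))) = Mul(0, Rational(-17, 18)) = 0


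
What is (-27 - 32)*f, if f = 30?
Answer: -1770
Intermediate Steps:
(-27 - 32)*f = (-27 - 32)*30 = -59*30 = -1770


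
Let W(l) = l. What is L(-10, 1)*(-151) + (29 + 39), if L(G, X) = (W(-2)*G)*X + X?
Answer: -3103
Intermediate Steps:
L(G, X) = X - 2*G*X (L(G, X) = (-2*G)*X + X = -2*G*X + X = X - 2*G*X)
L(-10, 1)*(-151) + (29 + 39) = (1*(1 - 2*(-10)))*(-151) + (29 + 39) = (1*(1 + 20))*(-151) + 68 = (1*21)*(-151) + 68 = 21*(-151) + 68 = -3171 + 68 = -3103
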